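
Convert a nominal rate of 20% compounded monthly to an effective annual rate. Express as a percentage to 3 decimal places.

21.939%

One year is 12 periods at 0.0166667 each: (1 + 0.0166667)^12 ≈ 1.219391.
EAR = 1.219391 − 1 ≈ 21.93911%.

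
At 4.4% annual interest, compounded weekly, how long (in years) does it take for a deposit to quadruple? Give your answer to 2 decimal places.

31.52 years

(1 + 0.000846154)^(52t) = 4.
52t = ln 4 / ln(1 + 0.000846154) ≈ 1.3863/0.000845796 ≈ 1639.0409.
t ≈ 31.5200.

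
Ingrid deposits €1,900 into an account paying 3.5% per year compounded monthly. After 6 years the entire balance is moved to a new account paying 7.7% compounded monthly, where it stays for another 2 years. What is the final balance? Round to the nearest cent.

€2,732.06

Phase 1: 1,900·(1 + 0.035/12)^72 ≈ 2,343.2720.
Phase 2: 2,343.2720·(1 + 0.077/12)^24 ≈ 2,732.0609.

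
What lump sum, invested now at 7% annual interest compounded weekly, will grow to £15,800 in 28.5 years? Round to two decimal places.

£2,151.90

Growth factor = (1 + 0.07/52)^1482 ≈ 7.3423460389.
P = 15,800/7.3423460389 ≈ 2,151.9008.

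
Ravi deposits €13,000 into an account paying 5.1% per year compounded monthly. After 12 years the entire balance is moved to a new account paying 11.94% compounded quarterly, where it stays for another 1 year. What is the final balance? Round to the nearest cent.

After 12 years at 5.1%: 13,000 × 1.8417259956 ≈ 23,942.4379.
Then 1 years at 11.94%: 23,942.4379 × 1.124853317 ≈ 26,931.7307.

€26,931.73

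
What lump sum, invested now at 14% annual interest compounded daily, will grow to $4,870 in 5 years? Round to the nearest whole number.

Growth factor = (1 + 0.14/365)^1825 ≈ 2.013482455.
P = 4,870/2.013482455 ≈ 2,418.6950.

$2,419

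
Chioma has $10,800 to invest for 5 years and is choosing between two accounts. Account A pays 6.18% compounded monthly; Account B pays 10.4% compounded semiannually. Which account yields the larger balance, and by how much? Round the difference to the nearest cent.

Account B, by $3,231.42

A: (1 + 0.00515)^60 ≈ 1.3609827462, so 10,800 × 1.3609827462 ≈ 14,698.6137.
B: (1 + 0.052)^10 ≈ 1.6601884884, so 10,800 × 1.6601884884 ≈ 17,930.0357.
Difference ≈ 3,231.4220 in favor of B.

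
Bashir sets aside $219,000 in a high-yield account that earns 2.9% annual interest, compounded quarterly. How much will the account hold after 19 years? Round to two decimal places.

$379,207.65

Growth factor = (1 + 0.00725)^76 ≈ 1.73154180225.
A ≈ 219,000 × 1.73154180225 ≈ 379,207.6547.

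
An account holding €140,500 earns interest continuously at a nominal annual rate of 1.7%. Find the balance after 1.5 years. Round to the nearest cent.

A = P·e^(rt) = 140,500·e^(0.017·1.5) = 140,500·e^0.0255.
e^0.0255 ≈ 1.02582790627, so A ≈ 144,128.8208.

€144,128.82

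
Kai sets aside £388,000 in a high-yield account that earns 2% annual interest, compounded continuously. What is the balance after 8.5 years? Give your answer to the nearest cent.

A = P·e^(rt) = 388,000·e^(0.02·8.5) = 388,000·e^0.17.
e^0.17 ≈ 1.18530485132, so A ≈ 459,898.2823.

£459,898.28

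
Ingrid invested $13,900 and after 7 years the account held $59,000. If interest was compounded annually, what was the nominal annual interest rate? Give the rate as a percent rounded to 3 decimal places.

22.939%

The 7-period growth factor is 59,000/13,900 = 4.2446.
r = 4.2446^(1/7) − 1 ≈ 0.229394, i.e. 22.93938%.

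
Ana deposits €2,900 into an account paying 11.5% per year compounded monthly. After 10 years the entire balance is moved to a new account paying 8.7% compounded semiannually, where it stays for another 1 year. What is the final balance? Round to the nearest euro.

After 10 years at 11.5%: 2,900 × 3.140947599 ≈ 9,108.7480.
Then 1 years at 8.7%: 9,108.7480 × 1.08889225 ≈ 9,918.4451.

€9,918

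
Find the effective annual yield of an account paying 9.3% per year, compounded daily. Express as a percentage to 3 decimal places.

One year is 365 periods at 0.000254795 each: (1 + 0.000254795)^365 ≈ 1.097449.
EAR = 1.097449 − 1 ≈ 9.74487%.

9.745%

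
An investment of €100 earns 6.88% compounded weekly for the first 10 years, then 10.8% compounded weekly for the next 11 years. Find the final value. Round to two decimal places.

€651.63

After 10 years at 6.88%: 100 × 1.98882749 ≈ 198.8827.
Then 11 years at 10.8%: 198.8827 × 3.27647455 ≈ 651.6343.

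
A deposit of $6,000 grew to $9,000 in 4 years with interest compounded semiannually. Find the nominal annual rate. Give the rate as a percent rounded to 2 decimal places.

10.40%

The 8-period growth factor is 9,000/6,000 = 1.5.
r/2 = 1.5^(1/8) − 1 ≈ 0.0519895, so r ≈ 2·0.0519895 = 10.39790%.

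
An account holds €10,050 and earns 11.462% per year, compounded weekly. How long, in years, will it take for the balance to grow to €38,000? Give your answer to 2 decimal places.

11.62 years

We need (1 + 0.00220423)^(52t) = 3.7811, so 52t = ln 3.7811 / ln 1.002204 ≈ 604.0560.
t ≈ 604.0560/52 = 11.6165 years.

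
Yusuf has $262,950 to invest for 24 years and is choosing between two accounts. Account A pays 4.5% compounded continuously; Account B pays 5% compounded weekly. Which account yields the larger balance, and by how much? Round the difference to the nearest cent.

Account A growth factor: e^(0.045·24) = e^1.08 ≈ 2.94467955107; balance ≈ 774,303.4880.
Account B growth factor: (1 + 0.05/52)^1248 ≈ 3.31820324936; balance ≈ 872,521.5444.
Account B is larger by 98,218.0565.

Account B, by $98,218.06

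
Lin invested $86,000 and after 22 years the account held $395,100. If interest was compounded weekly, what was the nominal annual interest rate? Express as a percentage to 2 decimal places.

(1 + r/52)^1144 = 395,100/86,000 = 4.59419.
1 + r/52 = 4.59419^(1/1144) ≈ 1.001334, so r/52 ≈ 0.00133375.
r ≈ 52·0.00133375 = 6.93549%.

6.94%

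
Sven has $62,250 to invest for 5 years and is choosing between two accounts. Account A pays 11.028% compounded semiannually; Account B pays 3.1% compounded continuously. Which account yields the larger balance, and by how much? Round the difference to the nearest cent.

Account A, by $33,786.47

A: (1 + 0.05514)^10 ≈ 1.71041254441, so 62,250 × 1.71041254441 ≈ 106,473.1809.
B: e^(0.031·5) = e^0.155 ≈ 1.1676579611, so 62,250 × 1.1676579611 ≈ 72,686.7081.
Difference ≈ 33,786.4728 in favor of A.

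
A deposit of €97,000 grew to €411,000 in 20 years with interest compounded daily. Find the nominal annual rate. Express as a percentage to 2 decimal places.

The 7300-period growth factor is 411,000/97,000 = 4.23711.
r/365 = 4.23711^(1/7300) − 1 ≈ 0.000197812, so r ≈ 365·0.000197812 = 7.22013%.

7.22%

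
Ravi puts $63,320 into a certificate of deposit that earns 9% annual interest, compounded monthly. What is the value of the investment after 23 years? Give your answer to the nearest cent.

Periodic rate = 9%/12 = 0.0075; periods = 12·23 = 276.
A = 63,320·(1 + 0.0075)^276 ≈ 63,320·7.86384832564 ≈ 497,938.8760.

$497,938.88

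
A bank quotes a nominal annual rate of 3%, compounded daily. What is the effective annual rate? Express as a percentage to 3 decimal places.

3.045%

EAR = (1 + 3%/365)^365 − 1 = (1 + 0.0000821918)^365 − 1.
(1 + 0.0000821918)^365 ≈ 1.030453, so EAR ≈ 3.04533%.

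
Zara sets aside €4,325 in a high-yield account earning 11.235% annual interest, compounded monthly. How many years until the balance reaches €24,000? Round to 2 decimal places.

(1 + 0.0093625)^(12t) = 24,000/4,325 = 5.5491.
12t·ln(1 + 0.0093625) = ln(5.5491); 12t = 1.7136/0.00931894 ≈ 183.8880.
t ≈ 15.3240 years.

15.32 years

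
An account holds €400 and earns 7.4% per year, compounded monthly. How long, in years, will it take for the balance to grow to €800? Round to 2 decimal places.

9.40 years

(1 + 0.00616667)^(12t) = 800/400 = 2.
12t·ln(1 + 0.00616667) = ln(2); 12t = 0.69315/0.00614773 ≈ 112.7485.
t ≈ 9.3957 years.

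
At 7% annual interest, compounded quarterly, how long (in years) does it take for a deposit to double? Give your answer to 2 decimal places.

(1 + 0.0175)^(4t) = 2.
4t = ln 2 / ln(1 + 0.0175) ≈ 0.69315/0.0173486 ≈ 39.9540.
t ≈ 9.9885.

9.99 years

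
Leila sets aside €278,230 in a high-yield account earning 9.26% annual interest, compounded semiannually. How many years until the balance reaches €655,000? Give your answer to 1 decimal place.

9.5 years

We need (1 + 0.0463)^(2t) = 2.3542, so 2t = ln 2.3542 / ln 1.0463 ≈ 18.9170.
t ≈ 18.9170/2 = 9.4585 years.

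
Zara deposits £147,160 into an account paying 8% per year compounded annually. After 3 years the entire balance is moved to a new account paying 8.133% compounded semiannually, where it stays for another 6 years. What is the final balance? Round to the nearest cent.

After 3 years at 8%: 147,160 × 1.259712 ≈ 185,379.2179.
Then 6 years at 8.133%: 185,379.2179 × 1.61336035782 ≈ 299,083.4814.

£299,083.48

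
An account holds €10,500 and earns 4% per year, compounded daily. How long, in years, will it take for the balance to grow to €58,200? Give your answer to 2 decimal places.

42.82 years

(1 + 0.000109589)^(365t) = 58,200/10,500 = 5.5429.
365t·ln(1 + 0.000109589) = ln(5.5429); 365t = 1.7125/0.000109583 ≈ 15627.5109.
t ≈ 42.8151 years.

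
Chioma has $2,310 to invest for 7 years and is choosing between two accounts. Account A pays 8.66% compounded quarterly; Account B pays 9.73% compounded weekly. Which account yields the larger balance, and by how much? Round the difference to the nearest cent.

Account B, by $353.81

A: (1 + 0.02165)^28 ≈ 1.821628874, so 2,310 × 1.821628874 ≈ 4,207.9627.
B: (1 + 0.0973/52)^364 ≈ 1.974792979, so 2,310 × 1.974792979 ≈ 4,561.7718.
Difference ≈ 353.8091 in favor of B.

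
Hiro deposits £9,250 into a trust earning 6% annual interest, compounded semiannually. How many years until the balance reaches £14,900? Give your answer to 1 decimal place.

We need (1 + 0.03)^(2t) = 1.6108, so 2t = ln 1.6108 / ln 1.03 ≈ 16.1284.
t ≈ 16.1284/2 = 8.0642 years.

8.1 years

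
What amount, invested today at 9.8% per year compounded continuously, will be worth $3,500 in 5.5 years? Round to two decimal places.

P = A·e^(−rt) = 3,500·e^(−0.539).
e^(−0.539) ≈ 0.5833312921, so P ≈ 2,041.6595.

$2,041.66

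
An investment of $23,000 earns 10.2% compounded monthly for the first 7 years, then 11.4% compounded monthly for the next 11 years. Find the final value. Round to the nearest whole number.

$163,132

After 7 years at 10.2%: 23,000 × 2.03599081345 ≈ 46,827.7887.
Then 11 years at 11.4%: 46,827.7887 × 3.4836512647 ≈ 163,131.6854.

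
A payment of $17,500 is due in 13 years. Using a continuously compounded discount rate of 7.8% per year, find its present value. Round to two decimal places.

P = A·e^(−rt) = 17,500·e^(−1.014).
e^(−1.014) ≈ 0.36276501352, so P ≈ 6,348.3877.

$6,348.39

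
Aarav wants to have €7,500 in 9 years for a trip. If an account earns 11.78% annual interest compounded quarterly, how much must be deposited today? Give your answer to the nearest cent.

€2,637.98

Periodic rate = 11.78%/4 = 0.02945; 36 periods.
P = 7,500/(1 + 0.02945)^36 ≈ 7,500/2.843081347 ≈ 2,637.9829.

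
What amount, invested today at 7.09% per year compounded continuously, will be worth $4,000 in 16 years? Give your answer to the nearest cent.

P = A·e^(−rt) = 4,000·e^(−1.1344).
e^(−1.1344) ≈ 0.3216150325, so P ≈ 1,286.4601.

$1,286.46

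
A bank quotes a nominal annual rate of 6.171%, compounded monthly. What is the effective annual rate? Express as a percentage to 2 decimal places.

6.35%

One year is 12 periods at 0.0051425 each: (1 + 0.0051425)^12 ≈ 1.063486.
EAR = 1.063486 − 1 ≈ 6.34857%.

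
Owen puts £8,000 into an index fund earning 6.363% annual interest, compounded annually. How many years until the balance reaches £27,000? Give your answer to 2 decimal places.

19.72 years

(1 + 0.06363)^t = 27,000/8,000 = 3.375.
t·ln(1 + 0.06363) = ln(3.375); t = 1.2164/0.0616876 ≈ 19.7186.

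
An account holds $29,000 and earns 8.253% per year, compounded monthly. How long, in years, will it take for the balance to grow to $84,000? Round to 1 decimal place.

12.9 years

(1 + 0.0068775)^(12t) = 84,000/29,000 = 2.8966.
12t·ln(1 + 0.0068775) = ln(2.8966); 12t = 1.0635/0.00685396 ≈ 155.1689.
t ≈ 12.9307 years.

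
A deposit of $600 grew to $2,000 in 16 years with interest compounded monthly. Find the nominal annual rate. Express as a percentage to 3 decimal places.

(1 + r/12)^192 = 2,000/600 = 3.33333.
1 + r/12 = 3.33333^(1/192) ≈ 1.00629, so r/12 ≈ 0.00629039.
r ≈ 12·0.00629039 = 7.54847%.

7.548%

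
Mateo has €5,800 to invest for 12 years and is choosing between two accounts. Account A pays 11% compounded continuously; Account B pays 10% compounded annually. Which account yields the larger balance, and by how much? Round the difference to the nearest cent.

A: e^(0.11·12) = e^1.32 ≈ 3.7434213773, so 5,800 × 3.7434213773 ≈ 21,711.8440.
B: (1 + 0.1)^12 ≈ 3.1384283767, so 5,800 × 3.1384283767 ≈ 18,202.8846.
Difference ≈ 3,508.9594 in favor of A.

Account A, by €3,508.96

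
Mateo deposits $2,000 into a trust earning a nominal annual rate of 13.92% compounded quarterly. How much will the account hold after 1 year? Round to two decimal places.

Growth factor = (1 + 0.0348)^4 ≈ 1.146636283.
A ≈ 2,000 × 1.146636283 ≈ 2,293.2726.

$2,293.27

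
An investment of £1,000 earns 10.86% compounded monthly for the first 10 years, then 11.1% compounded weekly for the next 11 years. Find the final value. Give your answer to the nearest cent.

£9,982.30

After 10 years at 10.86%: 1,000 × 2.947965581 ≈ 2,947.9656.
Then 11 years at 11.1%: 2,947.9656 × 3.386167222 ≈ 9,982.3044.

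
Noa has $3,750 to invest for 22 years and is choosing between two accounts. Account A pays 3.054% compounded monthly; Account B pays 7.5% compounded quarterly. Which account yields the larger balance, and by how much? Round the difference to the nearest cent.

Account A growth factor: (1 + 0.002545)^264 ≈ 1.956244337; balance ≈ 7,335.9163.
Account B growth factor: (1 + 0.01875)^88 ≈ 5.1280318491; balance ≈ 19,230.1194.
Account B is larger by 11,894.2032.

Account B, by $11,894.20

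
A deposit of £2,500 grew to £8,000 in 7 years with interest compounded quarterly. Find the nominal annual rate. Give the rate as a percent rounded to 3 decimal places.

The 28-period growth factor is 8,000/2,500 = 3.2.
r/4 = 3.2^(1/28) − 1 ≈ 0.042416, so r ≈ 4·0.042416 = 16.96640%.

16.966%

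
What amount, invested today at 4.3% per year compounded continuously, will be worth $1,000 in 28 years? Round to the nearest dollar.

$300

P = A·e^(−rt) = 1,000·e^(−1.204).
e^(−1.204) ≈ 0.299991841, so P ≈ 299.9918.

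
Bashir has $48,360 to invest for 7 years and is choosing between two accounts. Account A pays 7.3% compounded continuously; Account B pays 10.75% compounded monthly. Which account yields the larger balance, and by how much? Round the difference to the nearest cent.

A: e^(0.073·7) = e^0.511 ≈ 1.6669573191, so 48,360 × 1.6669573191 ≈ 80,614.0559.
B: (1 + 0.1075/12)^84 ≈ 2.11520010985, so 48,360 × 2.11520010985 ≈ 102,291.0773.
Difference ≈ 21,677.0214 in favor of B.

Account B, by $21,677.02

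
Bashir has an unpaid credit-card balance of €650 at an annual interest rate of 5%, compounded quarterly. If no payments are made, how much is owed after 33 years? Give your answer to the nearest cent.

€3,350.10

Growth factor = (1 + 0.0125)^132 ≈ 5.153997565.
A ≈ 650 × 5.153997565 ≈ 3,350.0984.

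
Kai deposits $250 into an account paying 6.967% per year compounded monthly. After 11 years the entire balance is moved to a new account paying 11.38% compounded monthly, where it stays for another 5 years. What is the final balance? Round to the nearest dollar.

Phase 1: 250·(1 + 0.06967/12)^132 ≈ 536.7942.
Phase 2: 536.7942·(1 + 0.1138/12)^60 ≈ 945.7079.

$946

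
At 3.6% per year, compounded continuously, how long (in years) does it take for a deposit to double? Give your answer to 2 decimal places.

e^(0.036t) = 2, so 0.036t = ln 2 ≈ 0.69315.
t ≈ 0.69315/0.036 ≈ 19.2541.

19.25 years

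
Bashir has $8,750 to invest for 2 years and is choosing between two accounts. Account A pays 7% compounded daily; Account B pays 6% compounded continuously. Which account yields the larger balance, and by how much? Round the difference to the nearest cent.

Account A, by $199.16

Account A growth factor: (1 + 0.07/365)^730 ≈ 1.1502583589; balance ≈ 10,064.7606.
Account B growth factor: e^(0.06·2) = e^0.12 ≈ 1.127496852; balance ≈ 9,865.5975.
Account A is larger by 199.1632.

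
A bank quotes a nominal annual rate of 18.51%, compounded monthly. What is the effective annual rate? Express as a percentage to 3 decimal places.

EAR = (1 + 18.51%/12)^12 − 1 = (1 + 0.015425)^12 − 1.
(1 + 0.015425)^12 ≈ 1.20164, so EAR ≈ 20.16396%.

20.164%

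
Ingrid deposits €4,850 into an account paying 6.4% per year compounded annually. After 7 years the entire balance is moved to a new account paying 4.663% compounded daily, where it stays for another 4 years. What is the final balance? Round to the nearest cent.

€9,022.62

After 7 years at 6.4%: 4,850 × 1.543801277 ≈ 7,487.4362.
Then 4 years at 4.663%: 7,487.4362 × 1.205034367 ≈ 9,022.6179.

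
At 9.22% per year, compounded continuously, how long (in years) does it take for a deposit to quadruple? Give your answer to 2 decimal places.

e^(0.0922t) = 4, so 0.0922t = ln 4 ≈ 1.3863.
t ≈ 1.3863/0.0922 ≈ 15.0357.

15.04 years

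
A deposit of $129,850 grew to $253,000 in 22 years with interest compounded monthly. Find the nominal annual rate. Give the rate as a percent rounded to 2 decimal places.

3.04%

The 264-period growth factor is 253,000/129,850 = 1.9484.
r/12 = 1.9484^(1/264) − 1 ≈ 0.00252975, so r ≈ 12·0.00252975 = 3.03569%.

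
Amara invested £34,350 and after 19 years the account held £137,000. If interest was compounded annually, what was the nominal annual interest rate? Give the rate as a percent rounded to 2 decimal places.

The 19-period growth factor is 137,000/34,350 = 3.98836.
r = 3.98836^(1/19) − 1 ≈ 0.0755255, i.e. 7.55255%.

7.55%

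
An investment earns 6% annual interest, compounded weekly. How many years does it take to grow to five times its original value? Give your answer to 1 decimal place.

26.8 years

(1 + 0.00115385)^(52t) = 5.
52t = ln 5 / ln(1 + 0.00115385) ≈ 1.6094/0.00115318 ≈ 1395.6508.
t ≈ 26.8394.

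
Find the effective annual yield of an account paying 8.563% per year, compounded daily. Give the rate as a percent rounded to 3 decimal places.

One year is 365 periods at 0.000234603 each: (1 + 0.000234603)^365 ≈ 1.089392.
EAR = 1.089392 − 1 ≈ 8.93922%.

8.939%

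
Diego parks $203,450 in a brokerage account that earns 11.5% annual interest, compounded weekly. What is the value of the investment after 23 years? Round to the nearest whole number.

$2,856,921

Periodic rate = 11.5%/52 = 0.00221154; periods = 52·23 = 1196.
A = 203,450·(1 + 0.115/52)^1196 ≈ 203,450·14.04237502183 ≈ 2,856,921.1982.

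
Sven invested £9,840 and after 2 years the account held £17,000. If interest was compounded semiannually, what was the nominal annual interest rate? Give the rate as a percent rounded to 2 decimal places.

(1 + r/2)^4 = 17,000/9,840 = 1.72764.
1 + r/2 = 1.72764^(1/4) ≈ 1.146472, so r/2 ≈ 0.146472.
r ≈ 2·0.146472 = 29.29440%.

29.29%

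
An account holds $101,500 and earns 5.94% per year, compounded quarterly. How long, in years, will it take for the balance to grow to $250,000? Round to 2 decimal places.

(1 + 0.01485)^(4t) = 250,000/101,500 = 2.4631.
4t·ln(1 + 0.01485) = ln(2.4631); 4t = 0.9014/0.0147408 ≈ 61.1501.
t ≈ 15.2875 years.

15.29 years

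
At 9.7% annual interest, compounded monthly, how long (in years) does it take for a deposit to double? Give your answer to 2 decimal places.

(1 + 0.00808333)^(12t) = 2.
12t = ln 2 / ln(1 + 0.00808333) ≈ 0.69315/0.00805084 ≈ 86.0963.
t ≈ 7.1747.

7.17 years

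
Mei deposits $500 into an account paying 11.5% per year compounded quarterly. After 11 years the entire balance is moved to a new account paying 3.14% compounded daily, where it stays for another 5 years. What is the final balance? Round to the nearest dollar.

$2,036

After 11 years at 11.5%: 500 × 3.480433352 ≈ 1,740.2167.
Then 5 years at 3.14%: 1,740.2167 × 1.169987713 ≈ 2,036.0321.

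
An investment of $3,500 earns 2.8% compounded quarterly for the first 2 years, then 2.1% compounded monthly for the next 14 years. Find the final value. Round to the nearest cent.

$4,964.49

Phase 1: 3,500·(1 + 0.007)^8 ≈ 3,700.8698.
Phase 2: 3,700.8698·(1 + 0.00175)^168 ≈ 4,964.4918.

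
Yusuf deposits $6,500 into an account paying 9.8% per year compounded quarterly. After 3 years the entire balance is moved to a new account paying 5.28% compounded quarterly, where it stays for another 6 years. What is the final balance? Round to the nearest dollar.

After 3 years at 9.8%: 6,500 × 1.3370373914 ≈ 8,690.7430.
Then 6 years at 5.28%: 8,690.7430 × 1.3698857463 ≈ 11,905.3250.

$11,905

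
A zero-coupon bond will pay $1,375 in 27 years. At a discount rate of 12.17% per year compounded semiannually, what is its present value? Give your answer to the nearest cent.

Periodic rate = 12.17%/2 = 0.06085; 54 periods.
P = 1,375/(1 + 0.06085)^54 ≈ 1,375/24.28370558 ≈ 56.6223.

$56.62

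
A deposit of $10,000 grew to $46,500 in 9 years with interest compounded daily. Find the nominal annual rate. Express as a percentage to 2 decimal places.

The 3285-period growth factor is 46,500/10,000 = 4.65.
r/365 = 4.65^(1/3285) − 1 ≈ 0.000467953, so r ≈ 365·0.000467953 = 17.08030%.

17.08%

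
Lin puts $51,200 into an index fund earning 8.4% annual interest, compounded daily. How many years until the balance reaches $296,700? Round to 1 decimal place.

We need (1 + 0.000230137)^(365t) = 5.7949, so 365t = ln 5.7949 / ln 1.00023 ≈ 7635.3836.
t ≈ 7635.3836/365 = 20.9189 years.

20.9 years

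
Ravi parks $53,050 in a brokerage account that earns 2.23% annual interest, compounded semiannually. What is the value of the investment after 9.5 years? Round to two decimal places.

Periodic rate = 2.23%/2 = 0.01115; periods = 2·9.5 = 19.
A = 53,050·(1 + 0.01115)^19 ≈ 53,050·1.2345143362 ≈ 65,490.9855.

$65,490.99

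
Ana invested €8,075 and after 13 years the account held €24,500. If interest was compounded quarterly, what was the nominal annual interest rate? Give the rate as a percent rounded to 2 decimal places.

(1 + r/4)^52 = 24,500/8,075 = 3.03406.
1 + r/4 = 3.03406^(1/52) ≈ 1.021574, so r/4 ≈ 0.0215737.
r ≈ 4·0.0215737 = 8.62946%.

8.63%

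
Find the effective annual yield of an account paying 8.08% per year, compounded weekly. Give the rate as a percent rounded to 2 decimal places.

8.41%

EAR = (1 + 8.08%/52)^52 − 1 = (1 + 0.00155385)^52 − 1.
(1 + 0.00155385)^52 ≈ 1.084086, so EAR ≈ 8.40861%.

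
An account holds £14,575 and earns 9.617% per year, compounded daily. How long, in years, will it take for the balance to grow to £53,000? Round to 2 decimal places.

13.43 years

We need (1 + 0.000263479)^(365t) = 3.6364, so 365t = ln 3.6364 / ln 1.000263 ≈ 4900.3983.
t ≈ 4900.3983/365 = 13.4257 years.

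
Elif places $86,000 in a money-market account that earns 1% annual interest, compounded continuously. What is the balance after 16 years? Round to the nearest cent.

$100,921.93

A = P·e^(rt) = 86,000·e^(0.01·16) = 86,000·e^0.16.
e^0.16 ≈ 1.17351087099, so A ≈ 100,921.9349.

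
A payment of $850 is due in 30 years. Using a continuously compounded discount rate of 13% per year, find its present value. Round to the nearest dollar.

$17

P = A·e^(−rt) = 850·e^(−3.9).
e^(−3.9) ≈ 0.0202419114, so P ≈ 17.2056.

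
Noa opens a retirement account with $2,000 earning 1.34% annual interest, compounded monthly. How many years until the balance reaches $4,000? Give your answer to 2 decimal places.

(1 + 0.00111667)^(12t) = 4,000/2,000 = 2.
12t·ln(1 + 0.00111667) = ln(2); 12t = 0.69315/0.00111604 ≈ 621.0753.
t ≈ 51.7563 years.

51.76 years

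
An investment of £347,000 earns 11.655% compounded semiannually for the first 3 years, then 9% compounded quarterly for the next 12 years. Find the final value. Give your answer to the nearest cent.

£1,418,273.20

Phase 1: 347,000·(1 + 0.058275)^6 ≈ 487,439.4727.
Phase 2: 487,439.4727·(1 + 0.0225)^48 ≈ 1,418,273.1984.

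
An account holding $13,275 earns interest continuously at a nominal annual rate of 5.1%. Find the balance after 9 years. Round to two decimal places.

A = P·e^(rt) = 13,275·e^(0.051·9) = 13,275·e^0.459.
e^0.459 ≈ 1.5824907028, so A ≈ 21,007.5641.

$21,007.56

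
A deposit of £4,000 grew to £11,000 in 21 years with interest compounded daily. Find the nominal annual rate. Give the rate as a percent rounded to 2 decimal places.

(1 + r/365)^7665 = 11,000/4,000 = 2.75.
1 + r/365 = 2.75^(1/7665) ≈ 1.000132, so r/365 ≈ 0.000131985.
r ≈ 365·0.000131985 = 4.81747%.

4.82%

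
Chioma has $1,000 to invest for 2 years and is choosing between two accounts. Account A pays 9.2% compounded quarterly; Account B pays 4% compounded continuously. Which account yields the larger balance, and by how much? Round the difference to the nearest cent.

Account A growth factor: (1 + 0.023)^8 ≈ 1.199513305; balance ≈ 1,199.5133.
Account B growth factor: e^(0.04·2) = e^0.08 ≈ 1.083287068; balance ≈ 1,083.2871.
Account A is larger by 116.2262.

Account A, by $116.23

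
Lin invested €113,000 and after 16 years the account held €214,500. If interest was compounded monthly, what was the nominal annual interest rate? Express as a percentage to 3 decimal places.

4.012%

(1 + r/12)^192 = 214,500/113,000 = 1.89823.
1 + r/12 = 1.89823^(1/192) ≈ 1.003344, so r/12 ≈ 0.00334371.
r ≈ 12·0.00334371 = 4.01246%.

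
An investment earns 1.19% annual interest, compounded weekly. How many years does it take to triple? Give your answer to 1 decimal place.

92.3 years

(1 + 0.000228846)^(52t) = 3.
52t = ln 3 / ln(1 + 0.000228846) ≈ 1.0986/0.00022882 ≈ 4801.2080.
t ≈ 92.3309.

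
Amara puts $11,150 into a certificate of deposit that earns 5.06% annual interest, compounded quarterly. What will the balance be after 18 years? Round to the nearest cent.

Periodic rate = 5.06%/4 = 0.01265; periods = 4·18 = 72.
A = 11,150·(1 + 0.01265)^72 ≈ 11,150·2.472147773 ≈ 27,564.4477.

$27,564.45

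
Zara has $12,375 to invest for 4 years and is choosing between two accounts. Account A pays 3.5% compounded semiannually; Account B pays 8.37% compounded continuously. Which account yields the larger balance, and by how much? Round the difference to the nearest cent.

Account B, by $3,078.64

Account A growth factor: (1 + 0.0175)^8 ≈ 1.148881783; balance ≈ 14,217.4121.
Account B growth factor: e^(0.0837·4) = e^0.3348 ≈ 1.3976608251; balance ≈ 17,296.0527.
Account B is larger by 3,078.6406.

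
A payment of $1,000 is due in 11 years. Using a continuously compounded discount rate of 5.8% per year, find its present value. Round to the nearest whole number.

P = A·e^(−rt) = 1,000·e^(−0.638).
e^(−0.638) ≈ 0.528348064, so P ≈ 528.3481.

$528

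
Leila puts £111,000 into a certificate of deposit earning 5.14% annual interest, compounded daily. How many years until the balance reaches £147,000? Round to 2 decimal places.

We need (1 + 0.000140822)^(365t) = 1.3243, so 365t = ln 1.3243 / ln 1.000141 ≈ 1994.8753.
t ≈ 1994.8753/365 = 5.4654 years.

5.47 years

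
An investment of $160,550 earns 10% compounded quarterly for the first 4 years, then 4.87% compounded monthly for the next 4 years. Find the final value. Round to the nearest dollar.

$289,482

After 4 years at 10%: 160,550 × 1.48450562066 ≈ 238,337.3774.
Then 4 years at 4.87%: 238,337.3774 × 1.21458904443 ≈ 289,481.9675.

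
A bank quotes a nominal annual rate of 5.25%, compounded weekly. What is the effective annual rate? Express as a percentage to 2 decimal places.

One year is 52 periods at 0.00100962 each: (1 + 0.00100962)^52 ≈ 1.053875.
EAR = 1.053875 − 1 ≈ 5.38747%.

5.39%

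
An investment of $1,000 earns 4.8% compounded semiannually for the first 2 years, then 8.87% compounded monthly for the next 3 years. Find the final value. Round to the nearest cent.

$1,433.31

Phase 1: 1,000·(1 + 0.024)^4 ≈ 1,099.5116.
Phase 2: 1,099.5116·(1 + 0.0887/12)^36 ≈ 1,433.3114.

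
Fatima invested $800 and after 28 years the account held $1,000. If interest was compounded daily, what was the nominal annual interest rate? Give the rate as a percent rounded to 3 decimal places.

(1 + r/365)^10220 = 1,000/800 = 1.25.
1 + r/365 = 1.25^(1/10220) ≈ 1.000022, so r/365 ≈ 0.0000218342.
r ≈ 365·0.0000218342 = 0.79695%.

0.797%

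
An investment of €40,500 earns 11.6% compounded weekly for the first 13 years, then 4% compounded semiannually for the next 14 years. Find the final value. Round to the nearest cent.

€318,014.20

Phase 1: 40,500·(1 + 0.116/52)^676 ≈ 182,659.2639.
Phase 2: 182,659.2639·(1 + 0.02)^28 ≈ 318,014.1999.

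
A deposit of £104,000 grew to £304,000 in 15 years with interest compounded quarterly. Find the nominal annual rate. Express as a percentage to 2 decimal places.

7.22%

The 60-period growth factor is 304,000/104,000 = 2.92308.
r/4 = 2.92308^(1/60) − 1 ≈ 0.018038, so r ≈ 4·0.018038 = 7.21521%.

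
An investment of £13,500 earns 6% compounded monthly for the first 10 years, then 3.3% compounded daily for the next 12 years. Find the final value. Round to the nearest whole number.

Phase 1: 13,500·(1 + 0.005)^120 ≈ 24,561.8559.
Phase 2: 24,561.8559·(1 + 0.033/365)^4380 ≈ 36,495.0548.

£36,495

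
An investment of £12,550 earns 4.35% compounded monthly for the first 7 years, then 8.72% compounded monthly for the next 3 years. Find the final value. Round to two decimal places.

Phase 1: 12,550·(1 + 0.003625)^84 ≈ 17,007.7664.
Phase 2: 17,007.7664·(1 + 0.0872/12)^36 ≈ 22,072.3168.

£22,072.32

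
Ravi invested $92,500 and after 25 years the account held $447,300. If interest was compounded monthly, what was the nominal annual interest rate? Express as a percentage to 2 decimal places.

6.32%

(1 + r/12)^300 = 447,300/92,500 = 4.83568.
1 + r/12 = 4.83568^(1/300) ≈ 1.005267, so r/12 ≈ 0.00526723.
r ≈ 12·0.00526723 = 6.32067%.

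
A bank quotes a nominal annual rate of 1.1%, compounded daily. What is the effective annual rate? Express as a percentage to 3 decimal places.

1.106%

One year is 365 periods at 0.000030137 each: (1 + 0.000030137)^365 ≈ 1.011061.
EAR = 1.011061 − 1 ≈ 1.10606%.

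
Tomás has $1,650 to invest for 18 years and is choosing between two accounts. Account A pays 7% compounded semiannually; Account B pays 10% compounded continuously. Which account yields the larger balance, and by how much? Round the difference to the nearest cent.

Account A growth factor: (1 + 0.035)^36 ≈ 3.450266111; balance ≈ 5,692.9391.
Account B growth factor: e^(0.1·18) = e^1.8 ≈ 6.049647464; balance ≈ 9,981.9183.
Account B is larger by 4,288.9792.

Account B, by $4,288.98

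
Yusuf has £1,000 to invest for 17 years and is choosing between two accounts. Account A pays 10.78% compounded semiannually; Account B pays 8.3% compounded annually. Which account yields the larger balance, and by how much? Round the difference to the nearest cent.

Account A, by £2,080.41

A: (1 + 0.0539)^34 ≈ 5.959087376, so 1,000 × 5.959087376 ≈ 5,959.0874.
B: (1 + 0.083)^17 ≈ 3.87867832, so 1,000 × 3.87867832 ≈ 3,878.6783.
Difference ≈ 2,080.4091 in favor of A.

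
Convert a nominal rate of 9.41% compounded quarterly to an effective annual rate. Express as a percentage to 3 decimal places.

EAR = (1 + 9.41%/4)^4 − 1 = (1 + 0.023525)^4 − 1.
(1 + 0.023525)^4 ≈ 1.097473, so EAR ≈ 9.74729%.

9.747%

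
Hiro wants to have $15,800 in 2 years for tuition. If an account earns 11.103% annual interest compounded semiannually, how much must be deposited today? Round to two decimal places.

$12,729.15

Periodic rate = 11.103%/2 = 0.055515; 4 periods.
P = 15,800/(1 + 0.055515)^4 ≈ 15,800/1.2412453596 ≈ 12,729.1513.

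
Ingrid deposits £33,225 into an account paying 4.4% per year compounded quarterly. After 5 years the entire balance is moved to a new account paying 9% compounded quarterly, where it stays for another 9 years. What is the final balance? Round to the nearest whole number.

After 5 years at 4.4%: 33,225 × 1.2445808428 ≈ 41,351.1985.
Then 9 years at 9%: 41,351.1985 × 2.2278164194 ≈ 92,122.8790.

£92,123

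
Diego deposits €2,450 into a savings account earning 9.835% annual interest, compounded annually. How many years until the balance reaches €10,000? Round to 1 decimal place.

(1 + 0.09835)^t = 10,000/2,450 = 4.0816.
t·ln(1 + 0.09835) = ln(4.0816); t = 1.4065/0.0938091 ≈ 14.9932.

15.0 years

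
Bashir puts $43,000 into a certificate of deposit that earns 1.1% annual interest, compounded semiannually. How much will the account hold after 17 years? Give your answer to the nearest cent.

$51,815.42

Growth factor = (1 + 0.0055)^34 ≈ 1.2050097134.
A ≈ 43,000 × 1.2050097134 ≈ 51,815.4177.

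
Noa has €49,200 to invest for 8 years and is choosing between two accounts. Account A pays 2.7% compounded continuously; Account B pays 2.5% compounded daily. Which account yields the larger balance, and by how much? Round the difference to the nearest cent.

Account A growth factor: e^(0.027·8) = e^0.216 ≈ 1.241102379; balance ≈ 61,062.2370.
Account B growth factor: (1 + 0.025/365)^2920 ≈ 1.2213943928; balance ≈ 60,092.6041.
Account A is larger by 969.6329.

Account A, by €969.63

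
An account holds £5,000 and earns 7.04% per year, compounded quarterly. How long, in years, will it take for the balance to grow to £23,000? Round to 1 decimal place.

21.9 years

(1 + 0.0176)^(4t) = 23,000/5,000 = 4.6.
4t·ln(1 + 0.0176) = ln(4.6); 4t = 1.5261/0.0174469 ≈ 87.4686.
t ≈ 21.8671 years.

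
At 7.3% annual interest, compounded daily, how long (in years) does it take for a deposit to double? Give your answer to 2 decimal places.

(1 + 0.0002)^(365t) = 2.
365t = ln 2 / ln(1 + 0.0002) ≈ 0.69315/0.00019998 ≈ 3466.0825.
t ≈ 9.4961.

9.50 years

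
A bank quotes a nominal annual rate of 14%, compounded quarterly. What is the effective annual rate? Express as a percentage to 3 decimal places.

14.752%

One year is 4 periods at 0.035 each: (1 + 0.035)^4 ≈ 1.147523.
EAR = 1.147523 − 1 ≈ 14.75230%.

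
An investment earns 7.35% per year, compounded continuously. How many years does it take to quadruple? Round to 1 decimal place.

e^(0.0735t) = 4, so 0.0735t = ln 4 ≈ 1.3863.
t ≈ 1.3863/0.0735 ≈ 18.8611.

18.9 years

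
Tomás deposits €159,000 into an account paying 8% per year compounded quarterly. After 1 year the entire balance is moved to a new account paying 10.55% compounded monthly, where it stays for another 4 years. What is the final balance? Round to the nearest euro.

After 1 years at 8%: 159,000 × 1.08243216 ≈ 172,106.7134.
Then 4 years at 10.55%: 172,106.7134 × 1.52219863443 ≈ 261,980.6042.

€261,981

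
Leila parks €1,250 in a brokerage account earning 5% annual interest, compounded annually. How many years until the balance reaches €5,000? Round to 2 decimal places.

28.41 years

(1 + 0.05)^t = 5,000/1,250 = 4.
t·ln(1 + 0.05) = ln(4); t = 1.3863/0.0487902 ≈ 28.4134.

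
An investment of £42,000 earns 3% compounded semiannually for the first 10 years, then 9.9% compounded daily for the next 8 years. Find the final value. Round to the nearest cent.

£124,877.65

Phase 1: 42,000·(1 + 0.015)^20 ≈ 56,567.9103.
Phase 2: 56,567.9103·(1 + 0.099/365)^2920 ≈ 124,877.6527.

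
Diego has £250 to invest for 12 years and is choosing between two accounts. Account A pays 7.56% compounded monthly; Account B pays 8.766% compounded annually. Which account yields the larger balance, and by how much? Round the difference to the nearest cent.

Account B, by £67.68

A: (1 + 0.0063)^144 ≈ 2.47033623, so 250 × 2.47033623 ≈ 617.5841.
B: (1 + 0.08766)^12 ≈ 2.74105586, so 250 × 2.74105586 ≈ 685.2640.
Difference ≈ 67.6799 in favor of B.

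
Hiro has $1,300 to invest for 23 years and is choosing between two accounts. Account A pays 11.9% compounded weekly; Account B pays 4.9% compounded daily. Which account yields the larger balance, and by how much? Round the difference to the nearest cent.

Account A growth factor: (1 + 0.119/52)^1196 ≈ 15.392386594; balance ≈ 20,010.1026.
Account B growth factor: (1 + 0.049/365)^8395 ≈ 3.086149998; balance ≈ 4,011.9950.
Account A is larger by 15,998.1076.

Account A, by $15,998.11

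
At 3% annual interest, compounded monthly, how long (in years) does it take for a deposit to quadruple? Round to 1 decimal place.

46.3 years

(1 + 0.0025)^(12t) = 4.
12t = ln 4 / ln(1 + 0.0025) ≈ 1.3863/0.00249688 ≈ 555.2106.
t ≈ 46.2676.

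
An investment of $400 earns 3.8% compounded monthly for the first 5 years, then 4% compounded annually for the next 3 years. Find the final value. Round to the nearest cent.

$543.93

Phase 1: 400·(1 + 0.038/12)^60 ≈ 483.5547.
Phase 2: 483.5547·(1 + 0.04)^3 ≈ 543.9332.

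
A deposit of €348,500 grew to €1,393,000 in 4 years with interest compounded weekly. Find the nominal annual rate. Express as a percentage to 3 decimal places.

34.755%

The 208-period growth factor is 1,393,000/348,500 = 3.99713.
r/52 = 3.99713^(1/208) − 1 ≈ 0.00668366, so r ≈ 52·0.00668366 = 34.75505%.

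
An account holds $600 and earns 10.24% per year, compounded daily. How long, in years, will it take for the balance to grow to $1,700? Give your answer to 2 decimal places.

10.17 years

We need (1 + 0.000280548)^(365t) = 2.8333, so 365t = ln 2.8333 / ln 1.000281 ≈ 3712.7342.
t ≈ 3712.7342/365 = 10.1719 years.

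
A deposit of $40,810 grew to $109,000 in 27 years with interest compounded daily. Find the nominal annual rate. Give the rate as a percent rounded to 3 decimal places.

The 9855-period growth factor is 109,000/40,810 = 2.67091.
r/365 = 2.67091^(1/9855) − 1 ≈ 0.0000996925, so r ≈ 365·0.0000996925 = 3.63878%.

3.639%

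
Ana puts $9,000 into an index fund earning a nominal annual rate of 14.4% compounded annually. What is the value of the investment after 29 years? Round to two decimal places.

$445,243.12

Growth factor = (1 + 0.144)^29 ≈ 49.4714579286.
A ≈ 9,000 × 49.4714579286 ≈ 445,243.1214.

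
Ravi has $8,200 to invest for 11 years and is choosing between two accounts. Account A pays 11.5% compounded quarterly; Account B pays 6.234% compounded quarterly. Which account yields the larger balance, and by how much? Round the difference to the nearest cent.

Account A, by $12,346.45

Account A growth factor: (1 + 0.02875)^44 ≈ 3.4804333518; balance ≈ 28,539.5535.
Account B growth factor: (1 + 0.015585)^44 ≈ 1.9747686463; balance ≈ 16,193.1029.
Account A is larger by 12,346.4506.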